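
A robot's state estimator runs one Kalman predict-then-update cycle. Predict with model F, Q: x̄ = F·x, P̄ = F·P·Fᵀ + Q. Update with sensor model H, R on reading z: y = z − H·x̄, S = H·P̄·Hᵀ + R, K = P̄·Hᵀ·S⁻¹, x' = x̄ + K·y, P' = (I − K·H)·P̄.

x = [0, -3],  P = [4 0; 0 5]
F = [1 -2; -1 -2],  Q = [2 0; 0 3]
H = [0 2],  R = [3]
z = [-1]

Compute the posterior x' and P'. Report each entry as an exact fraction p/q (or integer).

x̄ = F·x = [6, 6]
P̄ = F·P·Fᵀ + Q = [26 16; 16 27]
y = z − H·x̄ = [-13]
S = H·P̄·Hᵀ + R = [111]
K = P̄·Hᵀ·S⁻¹ = [32/111; 18/37]
x' = x̄ + K·y = [250/111, -12/37]
P' = (I − K·H)·P̄ = [1862/111 16/37; 16/37 27/37]

x' = [250/111, -12/37]
P' = [1862/111 16/37; 16/37 27/37]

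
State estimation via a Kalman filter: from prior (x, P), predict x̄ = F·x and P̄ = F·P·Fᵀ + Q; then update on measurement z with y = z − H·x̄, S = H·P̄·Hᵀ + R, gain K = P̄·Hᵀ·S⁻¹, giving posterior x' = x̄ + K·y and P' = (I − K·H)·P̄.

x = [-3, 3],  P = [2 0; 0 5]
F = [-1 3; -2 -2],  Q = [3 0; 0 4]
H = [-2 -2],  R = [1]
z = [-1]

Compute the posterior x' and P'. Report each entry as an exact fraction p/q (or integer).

x' = [348/121, -276/121]
P' = [3746/121 -3722/121; -3722/121 3728/121]

x̄ = F·x = [12, 0]
P̄ = F·P·Fᵀ + Q = [50 -26; -26 32]
y = z − H·x̄ = [23]
S = H·P̄·Hᵀ + R = [121]
K = P̄·Hᵀ·S⁻¹ = [-48/121; -12/121]
x' = x̄ + K·y = [348/121, -276/121]
P' = (I − K·H)·P̄ = [3746/121 -3722/121; -3722/121 3728/121]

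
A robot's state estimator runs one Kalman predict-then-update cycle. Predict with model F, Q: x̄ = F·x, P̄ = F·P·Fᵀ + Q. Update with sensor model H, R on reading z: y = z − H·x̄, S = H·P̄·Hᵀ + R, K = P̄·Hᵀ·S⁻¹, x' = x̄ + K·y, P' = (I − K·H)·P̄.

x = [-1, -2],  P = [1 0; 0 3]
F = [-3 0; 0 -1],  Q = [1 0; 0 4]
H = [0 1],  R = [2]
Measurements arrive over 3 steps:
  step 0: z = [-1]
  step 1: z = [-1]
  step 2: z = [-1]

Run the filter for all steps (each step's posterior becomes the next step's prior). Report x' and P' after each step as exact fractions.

step 0: x̄ = F·x = [3, 2]
step 0: P̄ = F·P·Fᵀ + Q = [10 0; 0 7]
step 0: y = z − H·x̄ = [-3]
step 0: S = H·P̄·Hᵀ + R = [9]
step 0: K = P̄·Hᵀ·S⁻¹ = [0; 7/9]
step 0: x' = x̄ + K·y = [3, -1/3]
step 0: P' = (I − K·H)·P̄ = [10 0; 0 14/9]
step 1: x̄ = F·x = [-9, 1/3]
step 1: P̄ = F·P·Fᵀ + Q = [91 0; 0 50/9]
step 1: y = z − H·x̄ = [-4/3]
step 1: S = H·P̄·Hᵀ + R = [68/9]
step 1: K = P̄·Hᵀ·S⁻¹ = [0; 25/34]
step 1: x' = x̄ + K·y = [-9, -11/17]
step 1: P' = (I − K·H)·P̄ = [91 0; 0 25/17]
step 2: x̄ = F·x = [27, 11/17]
step 2: P̄ = F·P·Fᵀ + Q = [820 0; 0 93/17]
step 2: y = z − H·x̄ = [-28/17]
step 2: S = H·P̄·Hᵀ + R = [127/17]
step 2: K = P̄·Hᵀ·S⁻¹ = [0; 93/127]
step 2: x' = x̄ + K·y = [27, -71/127]
step 2: P' = (I − K·H)·P̄ = [820 0; 0 186/127]

step 0: x' = [3, -1/3], P' = [10 0; 0 14/9]
step 1: x' = [-9, -11/17], P' = [91 0; 0 25/17]
step 2: x' = [27, -71/127], P' = [820 0; 0 186/127]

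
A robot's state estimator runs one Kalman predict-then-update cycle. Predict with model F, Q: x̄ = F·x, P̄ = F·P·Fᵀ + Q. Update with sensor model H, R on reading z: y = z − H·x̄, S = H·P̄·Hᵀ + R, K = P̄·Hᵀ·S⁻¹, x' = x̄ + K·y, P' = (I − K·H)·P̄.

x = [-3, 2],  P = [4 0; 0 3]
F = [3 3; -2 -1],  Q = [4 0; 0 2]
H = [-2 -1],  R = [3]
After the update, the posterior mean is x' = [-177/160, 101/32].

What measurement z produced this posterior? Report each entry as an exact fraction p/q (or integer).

z = [-1]

x̄ = F·x = [-3, 4]
P̄ = F·P·Fᵀ + Q = [67 -33; -33 21]
S = H·P̄·Hᵀ + R = [160]
K = P̄·Hᵀ·S⁻¹ = [-101/160; 9/32]
x' − x̄ = [303/160, -27/32] = K·y
y = (KᵀK)⁻¹·Kᵀ·(x' − x̄) = [-3]
z = y + H·x̄ = [-3] + [2] = [-1]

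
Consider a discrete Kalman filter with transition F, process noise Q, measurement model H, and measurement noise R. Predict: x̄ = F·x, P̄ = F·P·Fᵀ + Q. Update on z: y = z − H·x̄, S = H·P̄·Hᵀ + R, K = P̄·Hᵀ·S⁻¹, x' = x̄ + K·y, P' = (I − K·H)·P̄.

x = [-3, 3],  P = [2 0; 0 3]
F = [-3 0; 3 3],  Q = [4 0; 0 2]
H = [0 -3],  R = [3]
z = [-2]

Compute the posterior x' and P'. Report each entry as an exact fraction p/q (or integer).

x' = [621/71, 47/71]
P' = [1076/71 -9/71; -9/71 47/142]

x̄ = F·x = [9, 0]
P̄ = F·P·Fᵀ + Q = [22 -18; -18 47]
y = z − H·x̄ = [-2]
S = H·P̄·Hᵀ + R = [426]
K = P̄·Hᵀ·S⁻¹ = [9/71; -47/142]
x' = x̄ + K·y = [621/71, 47/71]
P' = (I − K·H)·P̄ = [1076/71 -9/71; -9/71 47/142]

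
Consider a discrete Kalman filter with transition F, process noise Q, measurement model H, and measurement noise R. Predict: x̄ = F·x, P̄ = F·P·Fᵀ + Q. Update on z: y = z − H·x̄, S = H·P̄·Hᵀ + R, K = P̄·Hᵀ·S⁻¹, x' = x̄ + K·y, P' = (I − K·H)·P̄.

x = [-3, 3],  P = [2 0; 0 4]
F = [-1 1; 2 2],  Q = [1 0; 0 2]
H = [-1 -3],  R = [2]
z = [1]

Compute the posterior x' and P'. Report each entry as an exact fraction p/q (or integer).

x' = [1469/267, -574/267]
P' = [1508/267 -490/267; -490/267 218/267]

x̄ = F·x = [6, 0]
P̄ = F·P·Fᵀ + Q = [7 4; 4 26]
y = z − H·x̄ = [7]
S = H·P̄·Hᵀ + R = [267]
K = P̄·Hᵀ·S⁻¹ = [-19/267; -82/267]
x' = x̄ + K·y = [1469/267, -574/267]
P' = (I − K·H)·P̄ = [1508/267 -490/267; -490/267 218/267]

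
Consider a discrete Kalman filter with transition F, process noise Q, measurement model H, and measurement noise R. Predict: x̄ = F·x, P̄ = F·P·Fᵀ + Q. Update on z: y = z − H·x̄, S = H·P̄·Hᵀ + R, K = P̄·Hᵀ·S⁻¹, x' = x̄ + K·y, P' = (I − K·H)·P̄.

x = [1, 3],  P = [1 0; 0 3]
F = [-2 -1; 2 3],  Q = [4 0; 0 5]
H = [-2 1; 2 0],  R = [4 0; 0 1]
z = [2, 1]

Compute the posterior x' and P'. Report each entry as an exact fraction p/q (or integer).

x' = [527/1220, 1917/610]
P' = [271/1220 201/610; 201/610 1171/305]

x̄ = F·x = [-5, 11]
P̄ = F·P·Fᵀ + Q = [11 -13; -13 36]
y = z − H·x̄ = [-19, 11]
S = H·P̄·Hᵀ + R = [136 -70; -70 45]
K = P̄·Hᵀ·S⁻¹ = [-7/244 271/610; 97/122 201/305]
x' = x̄ + K·y = [527/1220, 1917/610]
P' = (I − K·H)·P̄ = [271/1220 201/610; 201/610 1171/305]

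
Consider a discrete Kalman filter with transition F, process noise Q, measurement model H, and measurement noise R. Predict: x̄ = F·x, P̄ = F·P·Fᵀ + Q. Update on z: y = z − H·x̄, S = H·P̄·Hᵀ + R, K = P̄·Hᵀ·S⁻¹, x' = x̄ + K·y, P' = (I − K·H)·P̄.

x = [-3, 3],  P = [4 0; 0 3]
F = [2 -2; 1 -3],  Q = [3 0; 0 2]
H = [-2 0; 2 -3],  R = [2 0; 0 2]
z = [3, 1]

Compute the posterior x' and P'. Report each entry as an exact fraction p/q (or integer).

x̄ = F·x = [-12, -12]
P̄ = F·P·Fᵀ + Q = [31 26; 26 33]
y = z − H·x̄ = [-21, -11]
S = H·P̄·Hᵀ + R = [126 32; 32 111]
K = P̄·Hᵀ·S⁻¹ = [-3185/6481 -16/6481; -2134/6481 -2129/6481]
x' = x̄ + K·y = [-10711/6481, -9539/6481]
P' = (I − K·H)·P̄ = [3185/6481 2134/6481; 2134/6481 2842/6481]

x' = [-10711/6481, -9539/6481]
P' = [3185/6481 2134/6481; 2134/6481 2842/6481]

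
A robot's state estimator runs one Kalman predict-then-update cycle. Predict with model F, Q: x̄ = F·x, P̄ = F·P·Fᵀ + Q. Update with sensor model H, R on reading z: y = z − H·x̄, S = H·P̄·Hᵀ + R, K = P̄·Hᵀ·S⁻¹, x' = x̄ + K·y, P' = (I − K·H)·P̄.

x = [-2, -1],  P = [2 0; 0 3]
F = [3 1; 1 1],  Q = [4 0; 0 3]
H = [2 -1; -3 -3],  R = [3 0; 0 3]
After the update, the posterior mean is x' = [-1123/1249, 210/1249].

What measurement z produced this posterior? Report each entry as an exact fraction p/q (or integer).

z = [-2, 2]

x̄ = F·x = [-7, -3]
P̄ = F·P·Fᵀ + Q = [25 9; 9 8]
S = H·P̄·Hᵀ + R = [75 -153; -153 462]
K = P̄·Hᵀ·S⁻¹ = [1112/3747 -153/1249; -1061/3747 -255/1249]
x' − x̄ = [7620/1249, 3957/1249] = K·y
y = (KᵀK)⁻¹·Kᵀ·(x' − x̄) = [9, -28]
z = y + H·x̄ = [9, -28] + [-11, 30] = [-2, 2]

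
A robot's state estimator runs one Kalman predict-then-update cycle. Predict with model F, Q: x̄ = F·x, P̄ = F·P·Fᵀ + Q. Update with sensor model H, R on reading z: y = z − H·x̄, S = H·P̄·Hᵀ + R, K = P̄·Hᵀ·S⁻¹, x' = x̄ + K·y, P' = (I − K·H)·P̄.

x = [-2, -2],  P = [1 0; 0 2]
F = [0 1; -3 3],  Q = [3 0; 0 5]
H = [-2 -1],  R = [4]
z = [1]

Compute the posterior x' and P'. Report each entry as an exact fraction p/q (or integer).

x' = [-7/5, 33/20]
P' = [9/5 -14/5; -14/5 39/5]

x̄ = F·x = [-2, 0]
P̄ = F·P·Fᵀ + Q = [5 6; 6 32]
y = z − H·x̄ = [-3]
S = H·P̄·Hᵀ + R = [80]
K = P̄·Hᵀ·S⁻¹ = [-1/5; -11/20]
x' = x̄ + K·y = [-7/5, 33/20]
P' = (I − K·H)·P̄ = [9/5 -14/5; -14/5 39/5]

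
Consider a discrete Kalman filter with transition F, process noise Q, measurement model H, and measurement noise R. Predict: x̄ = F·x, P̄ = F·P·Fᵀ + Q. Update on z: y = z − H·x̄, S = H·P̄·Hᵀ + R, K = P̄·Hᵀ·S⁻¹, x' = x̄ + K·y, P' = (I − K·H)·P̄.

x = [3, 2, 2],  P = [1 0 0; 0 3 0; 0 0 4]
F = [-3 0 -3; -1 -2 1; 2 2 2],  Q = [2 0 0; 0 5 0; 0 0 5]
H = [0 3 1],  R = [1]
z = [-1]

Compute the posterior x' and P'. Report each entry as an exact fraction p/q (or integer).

x' = [-15, -5, 14]
P' = [6151/200 81/10 -4917/200; 81/10 4 -117/10; -4917/200 -117/10 7039/200]

x̄ = F·x = [-15, -5, 14]
P̄ = F·P·Fᵀ + Q = [47 -9 -30; -9 22 -6; -30 -6 37]
y = z − H·x̄ = [0]
S = H·P̄·Hᵀ + R = [200]
K = P̄·Hᵀ·S⁻¹ = [-57/200; 3/10; 19/200]
x' = x̄ + K·y = [-15, -5, 14]
P' = (I − K·H)·P̄ = [6151/200 81/10 -4917/200; 81/10 4 -117/10; -4917/200 -117/10 7039/200]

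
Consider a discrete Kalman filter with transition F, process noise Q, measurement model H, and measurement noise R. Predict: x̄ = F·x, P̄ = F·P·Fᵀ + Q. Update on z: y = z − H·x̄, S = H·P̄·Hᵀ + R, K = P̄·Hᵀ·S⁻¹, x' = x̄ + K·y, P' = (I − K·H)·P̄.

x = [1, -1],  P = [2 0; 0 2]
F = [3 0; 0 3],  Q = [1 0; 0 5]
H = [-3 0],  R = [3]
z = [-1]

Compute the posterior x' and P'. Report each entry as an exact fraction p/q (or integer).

x̄ = F·x = [3, -3]
P̄ = F·P·Fᵀ + Q = [19 0; 0 23]
y = z − H·x̄ = [8]
S = H·P̄·Hᵀ + R = [174]
K = P̄·Hᵀ·S⁻¹ = [-19/58; 0]
x' = x̄ + K·y = [11/29, -3]
P' = (I − K·H)·P̄ = [19/58 0; 0 23]

x' = [11/29, -3]
P' = [19/58 0; 0 23]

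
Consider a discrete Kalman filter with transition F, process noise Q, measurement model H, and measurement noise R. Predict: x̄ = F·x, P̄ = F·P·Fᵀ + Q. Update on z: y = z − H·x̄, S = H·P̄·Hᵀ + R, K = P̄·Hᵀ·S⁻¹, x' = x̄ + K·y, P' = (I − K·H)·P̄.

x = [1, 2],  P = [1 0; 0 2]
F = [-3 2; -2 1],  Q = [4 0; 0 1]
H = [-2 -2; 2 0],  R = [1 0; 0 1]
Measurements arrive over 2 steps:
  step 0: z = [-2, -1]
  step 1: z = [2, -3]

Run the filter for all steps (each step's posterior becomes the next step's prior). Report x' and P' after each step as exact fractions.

step 0: x' = [-75/343, 356/343], P' = [209/1029 -178/1029; -178/1029 383/1029]
step 1: x' = [-533639/395293, 126122/395293], P' = [79409/395293 -66478/395293; -66478/395293 142448/395293]

step 0: x̄ = F·x = [1, 0]
step 0: P̄ = F·P·Fᵀ + Q = [21 10; 10 7]
step 0: y = z − H·x̄ = [0, -3]
step 0: S = H·P̄·Hᵀ + R = [193 -124; -124 85]
step 0: K = P̄·Hᵀ·S⁻¹ = [-62/1029 418/1029; -410/1029 -356/1029]
step 0: x' = x̄ + K·y = [-75/343, 356/343]
step 0: P' = (I − K·H)·P̄ = [209/1029 -178/1029; -178/1029 383/1029]
step 1: x̄ = F·x = [937/343, 506/343]
step 1: P̄ = F·P·Fᵀ + Q = [9665/1029 3266/1029; 3266/1029 2960/1029]
step 1: y = z − H·x̄ = [3572/343, -2903/343]
step 1: S = H·P̄·Hᵀ + R = [77657/1029 -51724/1029; -51724/1029 39689/1029]
step 1: K = P̄·Hᵀ·S⁻¹ = [-25862/395293 158818/395293; -151940/395293 -132956/395293]
step 1: x' = x̄ + K·y = [-533639/395293, 126122/395293]
step 1: P' = (I − K·H)·P̄ = [79409/395293 -66478/395293; -66478/395293 142448/395293]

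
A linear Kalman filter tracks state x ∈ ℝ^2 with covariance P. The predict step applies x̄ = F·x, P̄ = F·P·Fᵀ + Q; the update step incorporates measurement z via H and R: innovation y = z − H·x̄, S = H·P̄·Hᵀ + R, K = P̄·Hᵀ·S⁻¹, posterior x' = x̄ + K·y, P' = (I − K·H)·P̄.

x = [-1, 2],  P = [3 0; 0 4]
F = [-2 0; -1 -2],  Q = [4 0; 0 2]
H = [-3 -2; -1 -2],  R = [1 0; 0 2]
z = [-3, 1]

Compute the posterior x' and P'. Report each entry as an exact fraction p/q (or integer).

x̄ = F·x = [2, -3]
P̄ = F·P·Fᵀ + Q = [16 6; 6 21]
y = z − H·x̄ = [-3, -3]
S = H·P̄·Hᵀ + R = [301 180; 180 126]
K = P̄·Hᵀ·S⁻¹ = [-140/307 1186/2763; 60/307 -608/921]
x' = x̄ + K·y = [1916/921, -493/307]
P' = (I − K·H)·P̄ = [1816/2763 -698/921; -698/921 319/307]

x' = [1916/921, -493/307]
P' = [1816/2763 -698/921; -698/921 319/307]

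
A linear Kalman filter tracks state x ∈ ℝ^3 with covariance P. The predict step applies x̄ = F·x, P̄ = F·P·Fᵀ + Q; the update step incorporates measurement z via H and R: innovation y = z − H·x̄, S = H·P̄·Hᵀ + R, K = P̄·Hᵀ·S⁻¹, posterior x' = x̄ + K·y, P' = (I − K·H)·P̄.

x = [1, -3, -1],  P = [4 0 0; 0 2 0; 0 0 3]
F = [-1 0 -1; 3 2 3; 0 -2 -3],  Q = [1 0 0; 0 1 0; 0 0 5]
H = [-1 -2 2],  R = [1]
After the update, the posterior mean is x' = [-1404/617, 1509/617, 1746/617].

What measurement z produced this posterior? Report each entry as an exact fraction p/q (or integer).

z = [3]

x̄ = F·x = [0, -6, 9]
P̄ = F·P·Fᵀ + Q = [8 -21 9; -21 72 -35; 9 -35 40]
S = H·P̄·Hᵀ + R = [617]
K = P̄·Hᵀ·S⁻¹ = [52/617; -193/617; 141/617]
x' − x̄ = [-1404/617, 5211/617, -3807/617] = K·y
y = (KᵀK)⁻¹·Kᵀ·(x' − x̄) = [-27]
z = y + H·x̄ = [-27] + [30] = [3]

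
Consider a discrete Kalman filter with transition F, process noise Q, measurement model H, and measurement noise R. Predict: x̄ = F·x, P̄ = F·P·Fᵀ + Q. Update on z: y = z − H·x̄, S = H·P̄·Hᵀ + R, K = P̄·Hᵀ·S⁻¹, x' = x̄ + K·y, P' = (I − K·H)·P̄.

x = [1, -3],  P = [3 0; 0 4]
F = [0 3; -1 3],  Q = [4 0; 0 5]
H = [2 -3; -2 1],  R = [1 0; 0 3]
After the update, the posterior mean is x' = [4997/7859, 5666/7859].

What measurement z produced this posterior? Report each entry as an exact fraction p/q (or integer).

z = [-1, -1]

x̄ = F·x = [-9, -10]
P̄ = F·P·Fᵀ + Q = [40 36; 36 44]
S = H·P̄·Hᵀ + R = [125 -4; -4 63]
K = P̄·Hᵀ·S⁻¹ = [-1940/7859 -5612/7859; -3892/7859 -3740/7859]
x' − x̄ = [75728/7859, 84256/7859] = K·y
y = (KᵀK)⁻¹·Kᵀ·(x' − x̄) = [-13, -9]
z = y + H·x̄ = [-13, -9] + [12, 8] = [-1, -1]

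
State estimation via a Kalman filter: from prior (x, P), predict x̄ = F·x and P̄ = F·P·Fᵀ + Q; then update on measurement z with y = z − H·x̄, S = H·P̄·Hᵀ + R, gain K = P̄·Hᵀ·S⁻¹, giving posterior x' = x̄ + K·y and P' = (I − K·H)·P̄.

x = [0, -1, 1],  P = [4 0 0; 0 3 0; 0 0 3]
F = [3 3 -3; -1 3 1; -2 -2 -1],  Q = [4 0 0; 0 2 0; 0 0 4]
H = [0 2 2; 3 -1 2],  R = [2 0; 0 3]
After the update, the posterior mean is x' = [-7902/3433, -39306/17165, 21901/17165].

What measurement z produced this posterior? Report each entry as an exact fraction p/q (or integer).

z = [-2, -2]

x̄ = F·x = [-6, -2, 1]
P̄ = F·P·Fᵀ + Q = [94 6 -33; 6 36 -13; -33 -13 35]
S = H·P̄·Hᵀ + R = [182 -120; -120 645]
K = P̄·Hᵀ·S⁻¹ = [-321/3433 1058/3433; 813/3433 -1244/51495; 882/3433 1184/51495]
x' − x̄ = [12696/3433, -4976/17165, 4736/17165] = K·y
y = (KᵀK)⁻¹·Kᵀ·(x' − x̄) = [0, 12]
z = y + H·x̄ = [0, 12] + [-2, -14] = [-2, -2]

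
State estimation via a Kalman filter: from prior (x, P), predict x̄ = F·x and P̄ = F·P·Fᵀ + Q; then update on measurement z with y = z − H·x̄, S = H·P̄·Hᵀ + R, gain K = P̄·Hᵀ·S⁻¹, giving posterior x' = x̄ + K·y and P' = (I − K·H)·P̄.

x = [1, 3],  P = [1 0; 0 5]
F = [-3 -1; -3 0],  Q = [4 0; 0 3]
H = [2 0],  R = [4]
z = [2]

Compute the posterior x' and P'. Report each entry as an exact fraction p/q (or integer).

x̄ = F·x = [-6, -3]
P̄ = F·P·Fᵀ + Q = [18 9; 9 12]
y = z − H·x̄ = [14]
S = H·P̄·Hᵀ + R = [76]
K = P̄·Hᵀ·S⁻¹ = [9/19; 9/38]
x' = x̄ + K·y = [12/19, 6/19]
P' = (I − K·H)·P̄ = [18/19 9/19; 9/19 147/19]

x' = [12/19, 6/19]
P' = [18/19 9/19; 9/19 147/19]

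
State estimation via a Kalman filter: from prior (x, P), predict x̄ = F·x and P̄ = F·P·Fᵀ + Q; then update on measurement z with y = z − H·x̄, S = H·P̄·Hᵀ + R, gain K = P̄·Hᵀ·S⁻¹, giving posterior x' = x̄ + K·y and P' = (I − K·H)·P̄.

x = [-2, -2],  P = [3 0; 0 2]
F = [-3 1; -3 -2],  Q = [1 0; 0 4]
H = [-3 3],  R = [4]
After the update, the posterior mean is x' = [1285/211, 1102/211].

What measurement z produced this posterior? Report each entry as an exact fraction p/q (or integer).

z = [-3]

x̄ = F·x = [4, 10]
P̄ = F·P·Fᵀ + Q = [30 23; 23 39]
S = H·P̄·Hᵀ + R = [211]
K = P̄·Hᵀ·S⁻¹ = [-21/211; 48/211]
x' − x̄ = [441/211, -1008/211] = K·y
y = (KᵀK)⁻¹·Kᵀ·(x' − x̄) = [-21]
z = y + H·x̄ = [-21] + [18] = [-3]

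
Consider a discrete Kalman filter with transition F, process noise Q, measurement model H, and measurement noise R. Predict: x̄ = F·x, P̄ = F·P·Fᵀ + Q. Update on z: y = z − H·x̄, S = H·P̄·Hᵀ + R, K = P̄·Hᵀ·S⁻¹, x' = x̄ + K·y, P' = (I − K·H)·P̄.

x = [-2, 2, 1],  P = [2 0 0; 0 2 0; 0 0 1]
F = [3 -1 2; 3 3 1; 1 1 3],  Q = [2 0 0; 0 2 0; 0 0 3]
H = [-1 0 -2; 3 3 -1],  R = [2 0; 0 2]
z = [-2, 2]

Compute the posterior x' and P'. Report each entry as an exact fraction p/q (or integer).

x' = [-1799/489, 861/163, 1426/489]
P' = [3409/489 -3916/489 -539/163; -3916/489 32429/3423 13555/3423; -539/163 13555/3423 7006/3423]

x̄ = F·x = [-6, 1, 3]
P̄ = F·P·Fᵀ + Q = [26 14 10; 14 39 15; 10 15 16]
y = z − H·x̄ = [-2, 20]
S = H·P̄·Hᵀ + R = [132 -228; -228 705]
K = P̄·Hᵀ·S⁻¹ = [-175/978 16/163; 151/3423 748/3423; -2693/6846 -149/3423]
x' = x̄ + K·y = [-1799/489, 861/163, 1426/489]
P' = (I − K·H)·P̄ = [3409/489 -3916/489 -539/163; -3916/489 32429/3423 13555/3423; -539/163 13555/3423 7006/3423]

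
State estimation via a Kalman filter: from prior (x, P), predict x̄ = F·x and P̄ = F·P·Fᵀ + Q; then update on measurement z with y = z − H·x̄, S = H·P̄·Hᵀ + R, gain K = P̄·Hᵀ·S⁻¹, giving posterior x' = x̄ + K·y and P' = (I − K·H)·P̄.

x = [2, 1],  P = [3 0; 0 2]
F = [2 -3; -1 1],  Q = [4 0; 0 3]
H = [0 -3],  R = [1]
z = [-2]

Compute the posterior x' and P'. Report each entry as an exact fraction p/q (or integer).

x' = [-107/73, 47/73]
P' = [1186/73 -12/73; -12/73 8/73]

x̄ = F·x = [1, -1]
P̄ = F·P·Fᵀ + Q = [34 -12; -12 8]
y = z − H·x̄ = [-5]
S = H·P̄·Hᵀ + R = [73]
K = P̄·Hᵀ·S⁻¹ = [36/73; -24/73]
x' = x̄ + K·y = [-107/73, 47/73]
P' = (I − K·H)·P̄ = [1186/73 -12/73; -12/73 8/73]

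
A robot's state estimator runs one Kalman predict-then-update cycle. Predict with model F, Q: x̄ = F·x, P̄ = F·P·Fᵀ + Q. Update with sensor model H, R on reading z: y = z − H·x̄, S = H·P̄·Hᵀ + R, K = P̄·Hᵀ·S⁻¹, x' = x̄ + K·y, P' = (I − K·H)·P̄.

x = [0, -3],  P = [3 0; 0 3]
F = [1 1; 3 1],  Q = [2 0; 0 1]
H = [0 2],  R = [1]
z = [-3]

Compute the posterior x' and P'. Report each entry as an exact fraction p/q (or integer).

x̄ = F·x = [-3, -3]
P̄ = F·P·Fᵀ + Q = [8 12; 12 31]
y = z − H·x̄ = [3]
S = H·P̄·Hᵀ + R = [125]
K = P̄·Hᵀ·S⁻¹ = [24/125; 62/125]
x' = x̄ + K·y = [-303/125, -189/125]
P' = (I − K·H)·P̄ = [424/125 12/125; 12/125 31/125]

x' = [-303/125, -189/125]
P' = [424/125 12/125; 12/125 31/125]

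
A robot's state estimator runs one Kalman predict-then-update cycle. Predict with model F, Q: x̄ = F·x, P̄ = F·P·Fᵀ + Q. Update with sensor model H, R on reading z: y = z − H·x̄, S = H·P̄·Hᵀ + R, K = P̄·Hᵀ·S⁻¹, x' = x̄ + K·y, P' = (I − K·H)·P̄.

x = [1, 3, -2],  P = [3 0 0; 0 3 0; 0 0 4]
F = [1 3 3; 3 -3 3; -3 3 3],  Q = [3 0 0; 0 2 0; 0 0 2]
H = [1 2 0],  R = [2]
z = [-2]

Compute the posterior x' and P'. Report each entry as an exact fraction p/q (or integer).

x' = [562/73, -2496/511, 324/511]
P' = [3462/73 -1716/73 3672/73; -1716/73 6208/511 -12834/511; 3672/73 -12834/511 46688/511]

x̄ = F·x = [4, -12, 0]
P̄ = F·P·Fᵀ + Q = [69 18 54; 18 92 -18; 54 -18 92]
y = z − H·x̄ = [18]
S = H·P̄·Hᵀ + R = [511]
K = P̄·Hᵀ·S⁻¹ = [15/73; 202/511; 18/511]
x' = x̄ + K·y = [562/73, -2496/511, 324/511]
P' = (I − K·H)·P̄ = [3462/73 -1716/73 3672/73; -1716/73 6208/511 -12834/511; 3672/73 -12834/511 46688/511]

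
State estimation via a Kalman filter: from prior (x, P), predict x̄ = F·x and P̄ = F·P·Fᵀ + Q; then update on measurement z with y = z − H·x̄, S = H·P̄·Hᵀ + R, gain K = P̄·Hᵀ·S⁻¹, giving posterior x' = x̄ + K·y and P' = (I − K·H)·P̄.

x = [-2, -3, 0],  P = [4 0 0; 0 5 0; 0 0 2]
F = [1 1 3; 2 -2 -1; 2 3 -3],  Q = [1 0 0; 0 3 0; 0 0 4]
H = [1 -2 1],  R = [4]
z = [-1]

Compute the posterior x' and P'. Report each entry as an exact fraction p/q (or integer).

x̄ = F·x = [-5, 2, -13]
P̄ = F·P·Fᵀ + Q = [28 -8 5; -8 41 -8; 5 -8 83]
y = z − H·x̄ = [21]
S = H·P̄·Hᵀ + R = [353]
K = P̄·Hᵀ·S⁻¹ = [49/353; -98/353; 104/353]
x' = x̄ + K·y = [-736/353, -1352/353, -2405/353]
P' = (I − K·H)·P̄ = [7483/353 1978/353 -3331/353; 1978/353 4869/353 7368/353; -3331/353 7368/353 18483/353]

x' = [-736/353, -1352/353, -2405/353]
P' = [7483/353 1978/353 -3331/353; 1978/353 4869/353 7368/353; -3331/353 7368/353 18483/353]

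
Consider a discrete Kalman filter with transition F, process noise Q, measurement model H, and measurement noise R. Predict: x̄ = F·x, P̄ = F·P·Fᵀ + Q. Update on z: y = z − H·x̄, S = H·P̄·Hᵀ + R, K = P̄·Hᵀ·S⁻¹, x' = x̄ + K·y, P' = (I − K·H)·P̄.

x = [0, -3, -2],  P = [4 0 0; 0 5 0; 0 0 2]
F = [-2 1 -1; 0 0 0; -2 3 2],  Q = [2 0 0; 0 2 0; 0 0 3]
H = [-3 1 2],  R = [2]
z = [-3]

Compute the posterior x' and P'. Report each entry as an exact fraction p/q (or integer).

x̄ = F·x = [-1, 0, -13]
P̄ = F·P·Fᵀ + Q = [25 0 27; 0 2 0; 27 0 72]
y = z − H·x̄ = [20]
S = H·P̄·Hᵀ + R = [193]
K = P̄·Hᵀ·S⁻¹ = [-21/193; 2/193; 63/193]
x' = x̄ + K·y = [-613/193, 40/193, -1249/193]
P' = (I − K·H)·P̄ = [4384/193 42/193 6534/193; 42/193 382/193 -126/193; 6534/193 -126/193 9927/193]

x' = [-613/193, 40/193, -1249/193]
P' = [4384/193 42/193 6534/193; 42/193 382/193 -126/193; 6534/193 -126/193 9927/193]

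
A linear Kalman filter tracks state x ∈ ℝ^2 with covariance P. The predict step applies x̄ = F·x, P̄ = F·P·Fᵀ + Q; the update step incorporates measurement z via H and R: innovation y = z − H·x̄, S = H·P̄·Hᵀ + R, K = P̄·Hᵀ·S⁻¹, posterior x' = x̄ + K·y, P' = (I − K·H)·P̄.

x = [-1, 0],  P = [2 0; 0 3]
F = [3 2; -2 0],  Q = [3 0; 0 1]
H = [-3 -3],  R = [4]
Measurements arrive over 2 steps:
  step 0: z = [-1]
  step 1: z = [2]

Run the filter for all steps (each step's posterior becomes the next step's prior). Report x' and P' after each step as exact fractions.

step 0: x̄ = F·x = [-3, 2]
step 0: P̄ = F·P·Fᵀ + Q = [33 -12; -12 9]
step 0: y = z − H·x̄ = [-4]
step 0: S = H·P̄·Hᵀ + R = [166]
step 0: K = P̄·Hᵀ·S⁻¹ = [-63/166; 9/166]
step 0: x' = x̄ + K·y = [-123/83, 148/83]
step 0: P' = (I − K·H)·P̄ = [1509/166 -1425/166; -1425/166 1413/166]
step 1: x̄ = F·x = [-73/83, 246/83]
step 1: P̄ = F·P·Fᵀ + Q = [2631/166 -1677/83; -1677/83 3101/83]
step 1: y = z − H·x̄ = [685/83]
step 1: S = H·P̄·Hᵀ + R = [19789/166]
step 1: K = P̄·Hᵀ·S⁻¹ = [2169/19789; -8544/19789]
step 1: x' = x̄ + K·y = [496/19789, -11862/19789]
step 1: P' = (I − K·H)·P̄ = [285303/19789 -288195/19789; -288195/19789 299587/19789]

step 0: x' = [-123/83, 148/83], P' = [1509/166 -1425/166; -1425/166 1413/166]
step 1: x' = [496/19789, -11862/19789], P' = [285303/19789 -288195/19789; -288195/19789 299587/19789]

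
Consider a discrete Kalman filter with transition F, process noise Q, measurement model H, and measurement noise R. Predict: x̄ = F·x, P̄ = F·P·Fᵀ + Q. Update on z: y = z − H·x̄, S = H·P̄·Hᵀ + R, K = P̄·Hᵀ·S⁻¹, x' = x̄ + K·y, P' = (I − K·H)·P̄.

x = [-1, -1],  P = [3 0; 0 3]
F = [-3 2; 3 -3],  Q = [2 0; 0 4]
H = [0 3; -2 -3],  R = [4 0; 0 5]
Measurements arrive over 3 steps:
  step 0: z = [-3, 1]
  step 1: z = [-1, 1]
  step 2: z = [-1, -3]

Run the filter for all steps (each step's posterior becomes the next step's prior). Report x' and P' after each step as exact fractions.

step 0: x̄ = F·x = [1, 0]
step 0: P̄ = F·P·Fᵀ + Q = [41 -45; -45 58]
step 0: y = z − H·x̄ = [-3, 3]
step 0: S = H·P̄·Hᵀ + R = [526 -252; -252 151]
step 0: K = P̄·Hᵀ·S⁻¹ = [-7029/15922 -3071/7961; 2553/7961 -168/7961]
step 0: x' = x̄ + K·y = [18583/15922, -8163/7961]
step 0: P' = (I − K·H)·P̄ = [29413/15922 -4686/7961; -4686/7961 3404/7961]
step 1: x̄ = F·x = [-88401/15922, 104727/15922]
step 1: P̄ = F·P·Fᵀ + Q = [436257/15922 -446145/15922; -446145/15922 558373/15922]
step 1: y = z − H·x̄ = [-330103/15922, 153301/15922]
step 1: S = H·P̄·Hᵀ + R = [5089045/15922 -2348487/15922; -2348487/15922 1496255/15922]
step 1: K = P̄·Hᵀ·S⁻¹ = [-57055059/131837573 -48499200/131837573; 41950851/131837573 -3131316/131837573]
step 1: x' = x̄ + K·y = [-16047168/131837573, -32733459/131837573]
step 1: P' = (I − K·H)·P̄ = [235358118/131837573 -76073412/131837573; -76073412/131837573 55934468/131837573]
step 2: x̄ = F·x = [-17325414/131837573, 50058873/131837573]
step 2: P̄ = F·P·Fᵀ + Q = [3518517024/131837573 -3594931050/131837573; -3594931050/131837573 4518304982/131837573]
step 2: y = z − H·x̄ = [-282014192/131837573, -279986928/131837573]
step 2: S = H·P̄·Hᵀ + R = [41192095130/131837573 -19095158538/131837573; -19095158538/131837573 12258828199/131837573]
step 2: K = P̄·Hᵀ·S⁻¹ = [-229998439719/532252432181 -195540938640/532252432181; 169244925261/532252432181 -12730105692/532252432181]
step 2: x' = x̄ + K·y = [837320003658/532252432181, -132900282951/532252432181]
step 2: P' = (I − K·H)·P̄ = [948849226038/532252432181 -306664586292/532252432181; -306664586292/532252432181 225659900348/532252432181]

step 0: x' = [18583/15922, -8163/7961], P' = [29413/15922 -4686/7961; -4686/7961 3404/7961]
step 1: x' = [-16047168/131837573, -32733459/131837573], P' = [235358118/131837573 -76073412/131837573; -76073412/131837573 55934468/131837573]
step 2: x' = [837320003658/532252432181, -132900282951/532252432181], P' = [948849226038/532252432181 -306664586292/532252432181; -306664586292/532252432181 225659900348/532252432181]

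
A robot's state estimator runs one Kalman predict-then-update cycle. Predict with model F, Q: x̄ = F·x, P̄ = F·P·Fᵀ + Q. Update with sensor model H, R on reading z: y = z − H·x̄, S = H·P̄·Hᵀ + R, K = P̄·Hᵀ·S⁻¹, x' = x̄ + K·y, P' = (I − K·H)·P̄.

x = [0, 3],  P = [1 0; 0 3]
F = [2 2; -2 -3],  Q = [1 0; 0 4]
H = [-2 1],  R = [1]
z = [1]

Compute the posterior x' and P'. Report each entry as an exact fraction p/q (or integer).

x̄ = F·x = [6, -9]
P̄ = F·P·Fᵀ + Q = [17 -22; -22 35]
y = z − H·x̄ = [22]
S = H·P̄·Hᵀ + R = [192]
K = P̄·Hᵀ·S⁻¹ = [-7/24; 79/192]
x' = x̄ + K·y = [-5/12, 5/96]
P' = (I − K·H)·P̄ = [2/3 25/24; 25/24 479/192]

x' = [-5/12, 5/96]
P' = [2/3 25/24; 25/24 479/192]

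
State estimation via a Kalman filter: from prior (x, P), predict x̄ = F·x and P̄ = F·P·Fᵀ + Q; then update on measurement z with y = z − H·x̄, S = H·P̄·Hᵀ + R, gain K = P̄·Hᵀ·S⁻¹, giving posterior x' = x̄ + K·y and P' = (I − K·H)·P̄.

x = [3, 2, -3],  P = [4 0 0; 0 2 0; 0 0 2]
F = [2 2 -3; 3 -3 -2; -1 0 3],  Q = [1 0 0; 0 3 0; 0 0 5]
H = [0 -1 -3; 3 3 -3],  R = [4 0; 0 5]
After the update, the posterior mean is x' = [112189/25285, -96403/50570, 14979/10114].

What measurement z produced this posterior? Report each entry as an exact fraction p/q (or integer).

z = [-3, 3]

x̄ = F·x = [19, 9, -12]
P̄ = F·P·Fᵀ + Q = [43 24 -26; 24 65 -24; -26 -24 27]
S = H·P̄·Hᵀ + R = [168 354; 354 2552]
K = P̄·Hᵀ·S⁻¹ = [6507/50570 2313/25285; -51071/151710 9079/50570; -2123/10114 -621/10114]
x' − x̄ = [-368226/25285, -551533/50570, 136347/10114] = K·y
y = (KᵀK)⁻¹·Kᵀ·(x' − x̄) = [-30, -117]
z = y + H·x̄ = [-30, -117] + [27, 120] = [-3, 3]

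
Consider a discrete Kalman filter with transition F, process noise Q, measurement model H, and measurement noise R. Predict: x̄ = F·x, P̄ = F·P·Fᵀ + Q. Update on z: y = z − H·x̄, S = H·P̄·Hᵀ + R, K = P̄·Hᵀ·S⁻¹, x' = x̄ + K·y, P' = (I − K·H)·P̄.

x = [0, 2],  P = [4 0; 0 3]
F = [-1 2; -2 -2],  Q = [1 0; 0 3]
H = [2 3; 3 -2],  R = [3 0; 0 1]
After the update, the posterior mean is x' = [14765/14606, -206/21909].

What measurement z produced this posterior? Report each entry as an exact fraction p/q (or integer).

x̄ = F·x = [4, -4]
P̄ = F·P·Fᵀ + Q = [17 -4; -4 31]
S = H·P̄·Hᵀ + R = [302 -104; -104 326]
K = P̄·Hᵀ·S⁻¹ = [1109/7303 3351/14606; 10007/43818 -3377/21909]
x' − x̄ = [-43659/14606, 87430/21909] = K·y
y = (KᵀK)⁻¹·Kᵀ·(x' − x̄) = [6, -17]
z = y + H·x̄ = [6, -17] + [-4, 20] = [2, 3]

z = [2, 3]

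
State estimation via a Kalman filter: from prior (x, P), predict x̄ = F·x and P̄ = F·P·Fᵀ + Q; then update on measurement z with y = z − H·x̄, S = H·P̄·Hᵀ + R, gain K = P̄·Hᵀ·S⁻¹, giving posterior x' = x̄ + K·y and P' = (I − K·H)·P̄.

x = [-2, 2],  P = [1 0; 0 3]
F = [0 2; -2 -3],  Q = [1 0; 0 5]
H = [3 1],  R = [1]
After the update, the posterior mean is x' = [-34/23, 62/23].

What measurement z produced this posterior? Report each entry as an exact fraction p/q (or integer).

x̄ = F·x = [4, -2]
P̄ = F·P·Fᵀ + Q = [13 -18; -18 36]
S = H·P̄·Hᵀ + R = [46]
K = P̄·Hᵀ·S⁻¹ = [21/46; -9/23]
x' − x̄ = [-126/23, 108/23] = K·y
y = (KᵀK)⁻¹·Kᵀ·(x' − x̄) = [-12]
z = y + H·x̄ = [-12] + [10] = [-2]

z = [-2]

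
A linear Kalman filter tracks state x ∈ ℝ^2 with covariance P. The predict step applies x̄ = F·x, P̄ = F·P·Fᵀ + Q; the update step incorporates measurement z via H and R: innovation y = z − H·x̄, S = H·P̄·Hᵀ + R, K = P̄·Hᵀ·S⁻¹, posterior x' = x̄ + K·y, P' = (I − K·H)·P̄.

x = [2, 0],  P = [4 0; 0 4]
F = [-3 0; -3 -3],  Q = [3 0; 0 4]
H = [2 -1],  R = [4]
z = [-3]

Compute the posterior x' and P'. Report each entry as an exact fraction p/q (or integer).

x̄ = F·x = [-6, -6]
P̄ = F·P·Fᵀ + Q = [39 36; 36 76]
y = z − H·x̄ = [3]
S = H·P̄·Hᵀ + R = [92]
K = P̄·Hᵀ·S⁻¹ = [21/46; -1/23]
x' = x̄ + K·y = [-213/46, -141/23]
P' = (I − K·H)·P̄ = [456/23 870/23; 870/23 1744/23]

x' = [-213/46, -141/23]
P' = [456/23 870/23; 870/23 1744/23]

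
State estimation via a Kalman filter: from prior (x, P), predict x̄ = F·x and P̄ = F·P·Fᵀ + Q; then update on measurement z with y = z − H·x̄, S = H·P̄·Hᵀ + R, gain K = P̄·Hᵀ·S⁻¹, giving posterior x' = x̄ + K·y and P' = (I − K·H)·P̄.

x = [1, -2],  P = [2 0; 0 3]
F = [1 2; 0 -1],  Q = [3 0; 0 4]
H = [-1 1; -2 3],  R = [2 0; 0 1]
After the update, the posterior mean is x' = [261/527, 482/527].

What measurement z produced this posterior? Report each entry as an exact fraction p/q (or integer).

x̄ = F·x = [-3, 2]
P̄ = F·P·Fᵀ + Q = [17 -6; -6 7]
S = H·P̄·Hᵀ + R = [38 85; 85 204]
K = P̄·Hᵀ·S⁻¹ = [-16/31 -21/527; -9/31 149/527]
x' − x̄ = [1842/527, -572/527] = K·y
y = (KᵀK)⁻¹·Kᵀ·(x' − x̄) = [-6, -10]
z = y + H·x̄ = [-6, -10] + [5, 12] = [-1, 2]

z = [-1, 2]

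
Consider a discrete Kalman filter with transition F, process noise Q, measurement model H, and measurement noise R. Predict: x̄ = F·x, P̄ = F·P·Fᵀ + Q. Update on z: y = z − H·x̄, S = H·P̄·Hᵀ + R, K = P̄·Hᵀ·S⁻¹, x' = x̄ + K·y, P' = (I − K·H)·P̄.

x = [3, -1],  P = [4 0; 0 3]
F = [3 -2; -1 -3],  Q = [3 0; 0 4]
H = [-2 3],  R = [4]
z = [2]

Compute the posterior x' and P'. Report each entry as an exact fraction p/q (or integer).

x̄ = F·x = [11, 0]
P̄ = F·P·Fᵀ + Q = [51 6; 6 35]
y = z − H·x̄ = [24]
S = H·P̄·Hᵀ + R = [451]
K = P̄·Hᵀ·S⁻¹ = [-84/451; 93/451]
x' = x̄ + K·y = [2945/451, 2232/451]
P' = (I − K·H)·P̄ = [15945/451 10518/451; 10518/451 7136/451]

x' = [2945/451, 2232/451]
P' = [15945/451 10518/451; 10518/451 7136/451]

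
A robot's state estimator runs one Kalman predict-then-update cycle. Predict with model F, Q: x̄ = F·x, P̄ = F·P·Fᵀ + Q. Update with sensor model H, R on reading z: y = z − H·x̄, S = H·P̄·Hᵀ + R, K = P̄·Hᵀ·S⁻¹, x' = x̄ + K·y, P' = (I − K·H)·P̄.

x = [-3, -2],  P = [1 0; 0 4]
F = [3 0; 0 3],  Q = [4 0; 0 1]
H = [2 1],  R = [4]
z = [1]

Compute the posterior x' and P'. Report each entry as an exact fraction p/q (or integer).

x̄ = F·x = [-9, -6]
P̄ = F·P·Fᵀ + Q = [13 0; 0 37]
y = z − H·x̄ = [25]
S = H·P̄·Hᵀ + R = [93]
K = P̄·Hᵀ·S⁻¹ = [26/93; 37/93]
x' = x̄ + K·y = [-187/93, 367/93]
P' = (I − K·H)·P̄ = [533/93 -962/93; -962/93 2072/93]

x' = [-187/93, 367/93]
P' = [533/93 -962/93; -962/93 2072/93]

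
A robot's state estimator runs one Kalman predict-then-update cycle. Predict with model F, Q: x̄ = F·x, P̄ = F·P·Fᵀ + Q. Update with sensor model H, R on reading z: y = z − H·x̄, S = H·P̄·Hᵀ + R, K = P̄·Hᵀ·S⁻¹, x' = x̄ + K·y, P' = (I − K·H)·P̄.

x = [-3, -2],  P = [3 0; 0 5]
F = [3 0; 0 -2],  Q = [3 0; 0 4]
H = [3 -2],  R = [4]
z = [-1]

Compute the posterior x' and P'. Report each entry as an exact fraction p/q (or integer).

x̄ = F·x = [-9, 4]
P̄ = F·P·Fᵀ + Q = [30 0; 0 24]
y = z − H·x̄ = [34]
S = H·P̄·Hᵀ + R = [370]
K = P̄·Hᵀ·S⁻¹ = [9/37; -24/185]
x' = x̄ + K·y = [-27/37, -76/185]
P' = (I − K·H)·P̄ = [300/37 432/37; 432/37 3288/185]

x' = [-27/37, -76/185]
P' = [300/37 432/37; 432/37 3288/185]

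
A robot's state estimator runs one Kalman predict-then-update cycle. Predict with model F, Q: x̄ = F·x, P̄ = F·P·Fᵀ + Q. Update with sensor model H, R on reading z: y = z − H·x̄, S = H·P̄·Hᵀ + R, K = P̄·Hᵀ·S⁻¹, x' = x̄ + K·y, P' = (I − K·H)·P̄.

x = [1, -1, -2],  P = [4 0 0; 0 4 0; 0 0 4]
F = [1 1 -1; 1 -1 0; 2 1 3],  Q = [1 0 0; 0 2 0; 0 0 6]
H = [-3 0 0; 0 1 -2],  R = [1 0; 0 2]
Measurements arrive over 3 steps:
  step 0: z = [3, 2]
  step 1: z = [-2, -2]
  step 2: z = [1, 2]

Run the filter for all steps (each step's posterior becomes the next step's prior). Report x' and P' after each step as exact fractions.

step 0: x' = [-115/118, 117/61, -5/61], P' = [13/118 0 0; 0 609/61 304/61; 0 304/61 182/61]
step 1: x' = [42677389/62544652, -85564459/31272326, -11781205/31272326], P' = [6624965/62544652 -1087619/31272326 -445447/31272326; -1087619/31272326 39564659/15636163 17740727/15636163; -445447/31272326 17740727/15636163 15599278/15636163]
step 2: x' = [-8858367041/22861958203, 367384505878/160033707421, 18696326559/160033707421], P' = [344827144/3265994029 -718301012/22861958203 -313802971/22861958203; -718301012/22861958203 396094567222/160033707421 179535221094/160033707421; -313802971/22861958203 179535221094/160033707421 159157910598/160033707421]

step 0: x̄ = F·x = [2, 2, -5]
step 0: P̄ = F·P·Fᵀ + Q = [13 0 0; 0 10 4; 0 4 62]
step 0: y = z − H·x̄ = [9, -10]
step 0: S = H·P̄·Hᵀ + R = [118 0; 0 244]
step 0: K = P̄·Hᵀ·S⁻¹ = [-39/118 0; 0 1/122; 0 -30/61]
step 0: x' = x̄ + K·y = [-115/118, 117/61, -5/61]
step 0: P' = (I − K·H)·P̄ = [13/118 0 0; 0 609/61 304/61; 0 304/61 182/61]
step 1: x̄ = F·x = [121/118, -20821/7198, -997/3599]
step 1: P̄ = F·P·Fᵀ + Q = [485/118 -577/118 662/59; -577/118 87051/7198 -88946/3599; 662/59 -88946/3599 263369/3599]
step 1: y = z − H·x̄ = [127/118, 2437/7198]
step 1: S = H·P̄·Hᵀ + R = [4483/118 9675/118; 9675/118 2919967/7198]
step 1: K = P̄·Hᵀ·S⁻¹ = [-19874895/62544652 -196725/62544652; 3262857/31272326 4083205/31272326; 1336341/31272326 -13457829/31272326]
step 1: x' = x̄ + K·y = [42677389/62544652, -85564459/31272326, -11781205/31272326]
step 1: P' = (I − K·H)·P̄ = [6624965/62544652 -1087619/31272326 -445447/31272326; -1087619/31272326 39564659/15636163 17740727/15636163; -445447/31272326 17740727/15636163 15599278/15636163]
step 2: x̄ = F·x = [-104889119/62544652, 213806307/62544652, -78230685/31272326]
step 2: P̄ = F·P·Fᵀ + Q = [145330861/62544652 -79779869/62544652 59413219/31272326; -79779869/62544652 294323381/62544652 -179197437/31272326; 59413219/31272326 -179197437/31272326 381996546/15636163]
step 2: y = z − H·x̄ = [-252122705/62544652, -401639743/62544652]
step 2: S = H·P̄·Hᵀ + R = [1370522401/62544652 952298235/62544652; 952298235/62544652 7964936917/62544652]
step 2: K = P̄·Hᵀ·S⁻¹ = [-1034481432/3265994029 -45347535/22861958203; 2154903036/22861958203 18512062517/160033707421; 941408913/22861958203 -69390300051/160033707421]
step 2: x' = x̄ + K·y = [-8858367041/22861958203, 367384505878/160033707421, 18696326559/160033707421]
step 2: P' = (I − K·H)·P̄ = [344827144/3265994029 -718301012/22861958203 -313802971/22861958203; -718301012/22861958203 396094567222/160033707421 179535221094/160033707421; -313802971/22861958203 179535221094/160033707421 159157910598/160033707421]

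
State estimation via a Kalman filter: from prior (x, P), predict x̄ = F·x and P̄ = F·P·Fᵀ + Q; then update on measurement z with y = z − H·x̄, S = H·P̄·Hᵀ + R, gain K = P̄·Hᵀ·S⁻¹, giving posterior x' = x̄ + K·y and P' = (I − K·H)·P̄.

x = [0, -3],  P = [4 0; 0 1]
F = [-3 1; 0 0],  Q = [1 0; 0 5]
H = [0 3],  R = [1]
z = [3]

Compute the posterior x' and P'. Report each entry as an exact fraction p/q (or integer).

x̄ = F·x = [-3, 0]
P̄ = F·P·Fᵀ + Q = [38 0; 0 5]
y = z − H·x̄ = [3]
S = H·P̄·Hᵀ + R = [46]
K = P̄·Hᵀ·S⁻¹ = [0; 15/46]
x' = x̄ + K·y = [-3, 45/46]
P' = (I − K·H)·P̄ = [38 0; 0 5/46]

x' = [-3, 45/46]
P' = [38 0; 0 5/46]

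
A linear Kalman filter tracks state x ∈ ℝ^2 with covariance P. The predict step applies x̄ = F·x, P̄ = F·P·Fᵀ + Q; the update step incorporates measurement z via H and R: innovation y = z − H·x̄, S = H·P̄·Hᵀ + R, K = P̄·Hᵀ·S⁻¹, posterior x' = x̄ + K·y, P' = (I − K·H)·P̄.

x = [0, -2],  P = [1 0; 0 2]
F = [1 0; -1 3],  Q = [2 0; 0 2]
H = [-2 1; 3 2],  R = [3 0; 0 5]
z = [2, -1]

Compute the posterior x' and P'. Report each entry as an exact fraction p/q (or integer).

x̄ = F·x = [0, -6]
P̄ = F·P·Fᵀ + Q = [3 -1; -1 21]
y = z − H·x̄ = [8, 11]
S = H·P̄·Hᵀ + R = [40 25; 25 104]
K = P̄·Hᵀ·S⁻¹ = [-129/505 13/101; 1417/3535 197/707]
x' = x̄ + K·y = [-317/505, 961/3535]
P' = (I − K·H)·P̄ = [157/505 -73/505; -73/505 3229/3535]

x' = [-317/505, 961/3535]
P' = [157/505 -73/505; -73/505 3229/3535]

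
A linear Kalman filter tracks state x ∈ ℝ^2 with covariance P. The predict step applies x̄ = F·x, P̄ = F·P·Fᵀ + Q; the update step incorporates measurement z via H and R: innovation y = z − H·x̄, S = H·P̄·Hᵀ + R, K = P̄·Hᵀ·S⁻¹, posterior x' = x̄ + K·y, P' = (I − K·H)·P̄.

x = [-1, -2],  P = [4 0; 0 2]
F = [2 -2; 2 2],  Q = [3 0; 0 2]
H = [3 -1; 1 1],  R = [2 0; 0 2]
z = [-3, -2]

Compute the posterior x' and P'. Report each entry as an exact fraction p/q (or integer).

x̄ = F·x = [2, -6]
P̄ = F·P·Fᵀ + Q = [27 8; 8 26]
y = z − H·x̄ = [-15, 2]
S = H·P̄·Hᵀ + R = [223 71; 71 71]
K = P̄·Hᵀ·S⁻¹ = [1/4 69/284; -9/38 1931/2698]
x' = x̄ + K·y = [-359/284, -2741/2698]
P' = (I − K·H)·P̄ = [35/142 17/71; 17/71 1608/1349]

x' = [-359/284, -2741/2698]
P' = [35/142 17/71; 17/71 1608/1349]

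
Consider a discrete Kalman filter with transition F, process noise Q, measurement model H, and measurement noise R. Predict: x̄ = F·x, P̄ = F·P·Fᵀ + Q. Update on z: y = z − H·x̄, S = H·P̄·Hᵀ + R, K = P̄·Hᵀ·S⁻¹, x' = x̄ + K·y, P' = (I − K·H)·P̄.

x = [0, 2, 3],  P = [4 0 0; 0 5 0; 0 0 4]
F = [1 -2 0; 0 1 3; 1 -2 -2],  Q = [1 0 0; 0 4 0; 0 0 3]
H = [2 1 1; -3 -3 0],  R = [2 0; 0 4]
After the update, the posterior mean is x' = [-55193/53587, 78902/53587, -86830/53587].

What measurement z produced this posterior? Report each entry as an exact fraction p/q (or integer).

x̄ = F·x = [-4, 11, -10]
P̄ = F·P·Fᵀ + Q = [25 -10 24; -10 45 -34; 24 -34 43]
S = H·P̄·Hᵀ + R = [178 -165; -165 454]
K = P̄·Hᵀ·S⁻¹ = [21631/53587 2550/53587; -21411/53587 -20175/53587; 30828/53587 14745/53587]
x' − x̄ = [159155/53587, -510555/53587, 449040/53587] = K·y
y = (KᵀK)⁻¹·Kᵀ·(x' − x̄) = [5, 20]
z = y + H·x̄ = [5, 20] + [-7, -21] = [-2, -1]

z = [-2, -1]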